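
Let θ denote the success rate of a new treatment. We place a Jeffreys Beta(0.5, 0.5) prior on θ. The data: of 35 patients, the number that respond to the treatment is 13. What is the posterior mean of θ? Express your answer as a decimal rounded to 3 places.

Posterior mean ≈ 0.375

The binomial likelihood is conjugate to the Beta prior: with 13 successes and 22 failures, the posterior is Beta(0.5+13, 0.5+22) = Beta(13.5, 22.5).
Posterior mean = α/(α+β) = 13.5/36 = 0.375.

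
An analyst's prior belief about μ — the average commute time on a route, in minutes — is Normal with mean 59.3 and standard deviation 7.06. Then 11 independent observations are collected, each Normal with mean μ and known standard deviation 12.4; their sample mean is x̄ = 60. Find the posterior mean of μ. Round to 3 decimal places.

Posterior mean ≈ 59.847

With known σ, the Normal prior is conjugate. Weight on the data is w = (n/σ²)/(n/σ² + 1/τ₀²) = 0.0715401/(0.0715401+0.0200628) = 0.78098.
Posterior mean = w·x̄ + (1−w)·μ₀ = 0.78098·60 + 0.21902·59.3 = 59.847.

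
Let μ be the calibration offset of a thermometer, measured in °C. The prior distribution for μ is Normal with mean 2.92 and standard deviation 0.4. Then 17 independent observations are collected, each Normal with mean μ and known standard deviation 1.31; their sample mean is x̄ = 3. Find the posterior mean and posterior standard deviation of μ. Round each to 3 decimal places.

Posterior mean ≈ 2.969; posterior SD ≈ 0.249

With known σ, the Normal prior is conjugate. Weight on the data is w = (n/σ²)/(n/σ² + 1/τ₀²) = 9.90618/(9.90618+6.25000) = 0.61315.
Posterior mean = w·x̄ + (1−w)·μ₀ = 0.61315·3 + 0.38685·2.92 = 2.969. Posterior variance = 1/(9.90618+6.25000) = 0.0618958, so SD = 0.249.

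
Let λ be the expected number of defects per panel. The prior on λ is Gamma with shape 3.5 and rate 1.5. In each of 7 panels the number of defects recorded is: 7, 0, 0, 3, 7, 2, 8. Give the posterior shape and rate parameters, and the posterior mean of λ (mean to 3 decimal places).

Posterior: Gamma(shape=30.5, rate=8.5); mean ≈ 3.588

The Poisson likelihood adds the total count to the shape and the number of exposure periods to the rate. Here ∑xᵢ = 27 and n = 7, so shape 3.5→30.5 and rate 1.5→8.5.
E[λ | data] = 30.5/8.5 = 3.588.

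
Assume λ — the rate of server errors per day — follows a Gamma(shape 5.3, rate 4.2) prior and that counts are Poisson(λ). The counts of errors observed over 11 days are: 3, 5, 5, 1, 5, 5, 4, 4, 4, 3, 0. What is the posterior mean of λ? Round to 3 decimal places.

Total count ∑xᵢ = 39 over n = 11 days.
Gamma is conjugate to the Poisson likelihood: posterior is Gamma(shape = 5.3+39 = 44.3, rate = 4.2+11 = 15.2).
E[λ | data] = 44.3/15.2 = 2.914.

Posterior mean ≈ 2.914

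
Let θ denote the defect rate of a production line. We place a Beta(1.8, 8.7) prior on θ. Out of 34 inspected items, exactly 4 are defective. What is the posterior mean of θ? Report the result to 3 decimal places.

Observing 4 successes and 30 failures updates Beta(1.8, 8.7) by adding the success and failure counts to the two shape parameters: α = 1.8+4 = 5.8, β = 8.7+30 = 38.7.
Posterior mean = α/(α+β) = 5.8/44.5 = 0.130.

Posterior mean ≈ 0.130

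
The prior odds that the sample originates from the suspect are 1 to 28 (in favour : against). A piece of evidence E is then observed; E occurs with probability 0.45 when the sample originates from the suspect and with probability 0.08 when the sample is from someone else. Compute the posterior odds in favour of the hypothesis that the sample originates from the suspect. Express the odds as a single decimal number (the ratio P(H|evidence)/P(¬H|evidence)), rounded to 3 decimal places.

Prior odds = 1/28 = 0.035714.
Likelihood ratio for E = 0.45/0.08 = 5.6250.
Posterior odds = prior odds × LR = 0.20089.

Posterior odds ≈ 0.201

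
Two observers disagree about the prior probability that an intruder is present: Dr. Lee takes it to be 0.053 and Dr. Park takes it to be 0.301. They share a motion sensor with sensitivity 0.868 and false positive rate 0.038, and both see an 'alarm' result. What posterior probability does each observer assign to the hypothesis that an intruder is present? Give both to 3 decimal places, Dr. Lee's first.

The likelihood ratio for an 'alarm' result is 0.868/0.038 = 22.842.
Dr. Lee: prior odds 0.053/0.947 = 0.055966; posterior odds 1.2784; posterior probability 0.561.
Dr. Park: prior odds 0.301/0.699 = 0.43062; posterior odds 9.8362; posterior probability 0.908.

Dr. Lee: 0.561; Dr. Park: 0.908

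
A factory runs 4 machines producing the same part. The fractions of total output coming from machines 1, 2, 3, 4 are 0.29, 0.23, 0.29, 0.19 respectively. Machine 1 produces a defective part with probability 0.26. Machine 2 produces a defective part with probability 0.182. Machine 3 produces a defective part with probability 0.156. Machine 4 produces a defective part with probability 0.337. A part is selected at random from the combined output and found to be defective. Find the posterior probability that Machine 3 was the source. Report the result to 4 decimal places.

Tabulate prior·likelihood by source: [1] prior 0.29, lik 0.26, product 0.07540; [2] prior 0.23, lik 0.182, product 0.04186; [3] prior 0.29, lik 0.156, product 0.04524; [4] prior 0.19, lik 0.337, product 0.06403.
Normalizing constant = 0.22653; the posterior for Machine 3 is its product over the sum, 0.04524/0.22653 = 0.1997.

Posterior probability ≈ 0.1997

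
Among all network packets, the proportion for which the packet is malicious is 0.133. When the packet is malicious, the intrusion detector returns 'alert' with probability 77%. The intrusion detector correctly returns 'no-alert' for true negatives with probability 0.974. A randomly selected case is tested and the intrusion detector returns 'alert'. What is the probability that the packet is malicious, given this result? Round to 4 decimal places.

Write H for 'the packet is malicious'. Prior odds H:¬H = 0.133/0.867 = 0.15340. For the 'alert' outcome, the likelihood ratio is 0.77/0.026 = 29.615.
Posterior odds = 0.15340 × 29.615 = 4.5431, so P(H|E) = 4.5431/(1+4.5431) = 0.8196.

P(H | E) ≈ 0.8196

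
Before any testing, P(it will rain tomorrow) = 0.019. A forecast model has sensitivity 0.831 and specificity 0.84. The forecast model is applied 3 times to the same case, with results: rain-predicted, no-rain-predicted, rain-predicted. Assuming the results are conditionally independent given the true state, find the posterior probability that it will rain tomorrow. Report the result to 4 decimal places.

With H the event that it will rain tomorrow, the joint likelihood of the observed sequence is P(data|H) = 0.831·0.169·0.831 = 0.11670 and P(data|¬H) = 0.16·0.84·0.16 = 0.021504.
Bayes: P(H|data) = 0.019·0.11670 / (0.019·0.11670 + 0.981·0.021504) = 0.0022174/0.023313 = 0.0951.

Posterior P(H) ≈ 0.0951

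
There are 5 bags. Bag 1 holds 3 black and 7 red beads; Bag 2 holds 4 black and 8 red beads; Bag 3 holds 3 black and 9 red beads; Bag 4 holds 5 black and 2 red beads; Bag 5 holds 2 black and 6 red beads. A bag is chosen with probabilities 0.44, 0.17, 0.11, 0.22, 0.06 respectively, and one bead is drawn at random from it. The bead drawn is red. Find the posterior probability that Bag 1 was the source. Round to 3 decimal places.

Posterior probability ≈ 0.504

Tabulate prior·likelihood by source: [1] prior 0.44, lik 0.7, product 0.3080; [2] prior 0.17, lik 0.6667, product 0.1133; [3] prior 0.11, lik 0.75, product 0.08250; [4] prior 0.22, lik 0.2857, product 0.06286; [5] prior 0.06, lik 0.75, product 0.04500.
Normalizing constant = 0.61169; the posterior for Bag 1 is its product over the sum, 0.3080/0.61169 = 0.504.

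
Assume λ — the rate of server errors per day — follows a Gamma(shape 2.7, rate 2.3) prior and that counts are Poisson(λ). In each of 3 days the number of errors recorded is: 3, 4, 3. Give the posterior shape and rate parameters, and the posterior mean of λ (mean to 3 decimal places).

Total count ∑xᵢ = 10 over n = 3 days.
Gamma is conjugate to the Poisson likelihood: posterior is Gamma(shape = 2.7+10 = 12.7, rate = 2.3+3 = 5.3).
E[λ | data] = 12.7/5.3 = 2.396.

Posterior: Gamma(shape=12.7, rate=5.3); mean ≈ 2.396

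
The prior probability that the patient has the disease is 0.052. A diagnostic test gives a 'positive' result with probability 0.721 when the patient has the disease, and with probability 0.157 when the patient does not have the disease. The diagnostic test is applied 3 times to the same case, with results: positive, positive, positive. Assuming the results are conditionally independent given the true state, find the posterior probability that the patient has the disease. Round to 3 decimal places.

Posterior P(H) ≈ 0.842

With H the event that the patient has the disease, the joint likelihood of the observed sequence is P(data|H) = 0.721·0.721·0.721 = 0.37481 and P(data|¬H) = 0.157·0.157·0.157 = 0.0038699.
Bayes: P(H|data) = 0.052·0.37481 / (0.052·0.37481 + 0.948·0.0038699) = 0.019490/0.023159 = 0.8416.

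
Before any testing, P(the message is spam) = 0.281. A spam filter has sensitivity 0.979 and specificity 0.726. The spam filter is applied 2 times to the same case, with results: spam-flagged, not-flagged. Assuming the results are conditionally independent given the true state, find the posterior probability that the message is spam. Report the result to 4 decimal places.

Let H be the event that the message is spam; start with P(H) = 0.281. P('spam-flagged'|H) = 0.979, P('spam-flagged'|¬H) = 0.274.
Update on result 1 ('spam-flagged'): P(H) ← 0.979·0.2810 / (0.979·0.2810 + 0.274·0.7190) = 0.27510/0.47211 = 0.5827.
Update on result 2 ('not-flagged'): P(H) ← 0.021·0.5827 / (0.021·0.5827 + 0.726·0.4173) = 0.012237/0.31519 = 0.0388.

Posterior P(H) ≈ 0.0388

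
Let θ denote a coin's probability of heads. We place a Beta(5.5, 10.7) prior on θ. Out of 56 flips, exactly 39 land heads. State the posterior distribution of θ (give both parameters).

Observing 39 successes and 17 failures updates Beta(5.5, 10.7) by adding the success and failure counts to the two shape parameters: α = 5.5+39 = 44.5, β = 10.7+17 = 27.7.

Posterior: Beta(44.5, 27.7)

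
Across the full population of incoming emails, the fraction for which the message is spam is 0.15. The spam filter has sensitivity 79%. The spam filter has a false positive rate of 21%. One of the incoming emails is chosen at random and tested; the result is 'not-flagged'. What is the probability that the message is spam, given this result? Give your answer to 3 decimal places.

Write H for 'the message is spam'. Prior odds H:¬H = 0.15/0.85 = 0.17647. For the 'not-flagged' outcome, the likelihood ratio is 0.21/0.79 = 0.26582.
Posterior odds = 0.17647 × 0.26582 = 0.046910, so P(H|E) = 0.046910/(1+0.046910) = 0.045.

P(H | E) ≈ 0.045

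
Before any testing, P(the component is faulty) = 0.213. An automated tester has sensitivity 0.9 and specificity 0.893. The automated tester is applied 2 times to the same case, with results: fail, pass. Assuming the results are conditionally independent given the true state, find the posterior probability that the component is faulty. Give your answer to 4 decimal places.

Let H be the event that the component is faulty; start with P(H) = 0.213. P('fail'|H) = 0.9, P('fail'|¬H) = 0.107.
Update on result 1 ('fail'): P(H) ← 0.9·0.2130 / (0.9·0.2130 + 0.107·0.7870) = 0.19170/0.27591 = 0.6948.
Update on result 2 ('pass'): P(H) ← 0.1·0.6948 / (0.1·0.6948 + 0.893·0.3052) = 0.069479/0.34203 = 0.2031.

Posterior P(H) ≈ 0.2031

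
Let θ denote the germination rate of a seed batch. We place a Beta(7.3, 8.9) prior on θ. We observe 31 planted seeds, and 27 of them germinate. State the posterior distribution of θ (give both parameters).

The binomial likelihood is conjugate to the Beta prior: with 27 successes and 4 failures, the posterior is Beta(7.3+27, 8.9+4) = Beta(34.3, 12.9).

Posterior: Beta(34.3, 12.9)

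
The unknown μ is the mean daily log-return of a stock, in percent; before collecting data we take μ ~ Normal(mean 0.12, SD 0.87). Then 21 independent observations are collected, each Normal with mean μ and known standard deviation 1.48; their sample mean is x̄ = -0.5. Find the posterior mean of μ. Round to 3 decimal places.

Posterior mean ≈ -0.425

With known σ, the Normal prior is conjugate. Weight on the data is w = (n/σ²)/(n/σ² + 1/τ₀²) = 9.58729/(9.58729+1.32118) = 0.87889.
Posterior mean = w·x̄ + (1−w)·μ₀ = 0.87889·-0.5 + 0.12111·0.12 = -0.425.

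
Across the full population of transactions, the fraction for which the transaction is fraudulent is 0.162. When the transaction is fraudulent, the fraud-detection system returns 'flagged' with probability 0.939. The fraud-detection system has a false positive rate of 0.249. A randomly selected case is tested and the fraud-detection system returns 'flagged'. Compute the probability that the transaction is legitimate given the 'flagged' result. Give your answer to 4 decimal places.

P(¬H | E) ≈ 0.5784

Let H be the event that the transaction is fraudulent. P(H) = 0.162, so P(¬H) = 0.838. With E the 'flagged' result, P(E|H) = 0.939 and P(E|¬H) = 0.249.
P(E) = 0.939·0.162 + 0.249·0.838 = 0.15212 + 0.20866 = 0.36078.
By Bayes' theorem, P(H|E) = 0.15212 / 0.36078 = 0.4216. Hence P(¬H|E) = 1 − 0.4216 = 0.5784.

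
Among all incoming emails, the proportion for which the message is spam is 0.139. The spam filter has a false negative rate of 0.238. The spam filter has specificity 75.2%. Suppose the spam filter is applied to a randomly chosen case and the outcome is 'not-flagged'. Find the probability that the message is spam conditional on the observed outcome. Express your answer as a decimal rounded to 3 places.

Let H be the event that the message is spam. P(H) = 0.139, so P(¬H) = 0.861. With E the 'not-flagged' result, P(E|H) = 0.238 and P(E|¬H) = 0.752.
P(E) = 0.238·0.139 + 0.752·0.861 = 0.033082 + 0.64747 = 0.68055.
By Bayes' theorem, P(H|E) = 0.033082 / 0.68055 = 0.049.

P(H | E) ≈ 0.049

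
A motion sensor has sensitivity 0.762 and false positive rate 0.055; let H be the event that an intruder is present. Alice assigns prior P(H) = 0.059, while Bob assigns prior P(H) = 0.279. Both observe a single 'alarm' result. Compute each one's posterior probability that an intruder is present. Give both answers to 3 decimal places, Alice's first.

P('+'|H) = 0.762, P('+'|¬H) = 0.055.
Alice: numerator 0.762·0.059 = 0.044958; evidence = 0.044958+0.055·0.941 = 0.096713; posterior = 0.465.
Bob: numerator 0.762·0.279 = 0.21260; evidence = 0.21260+0.055·0.721 = 0.25225; posterior = 0.843.

Alice: 0.465; Bob: 0.843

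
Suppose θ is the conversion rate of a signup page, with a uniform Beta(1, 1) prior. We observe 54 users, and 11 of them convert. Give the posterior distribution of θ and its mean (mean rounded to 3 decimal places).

Observing 11 successes and 43 failures updates Beta(1, 1) by adding the success and failure counts to the two shape parameters: α = 1+11 = 12, β = 1+43 = 44.
E[θ | data] = 12/(12+44) = 0.214.

Posterior: Beta(12, 44); mean ≈ 0.214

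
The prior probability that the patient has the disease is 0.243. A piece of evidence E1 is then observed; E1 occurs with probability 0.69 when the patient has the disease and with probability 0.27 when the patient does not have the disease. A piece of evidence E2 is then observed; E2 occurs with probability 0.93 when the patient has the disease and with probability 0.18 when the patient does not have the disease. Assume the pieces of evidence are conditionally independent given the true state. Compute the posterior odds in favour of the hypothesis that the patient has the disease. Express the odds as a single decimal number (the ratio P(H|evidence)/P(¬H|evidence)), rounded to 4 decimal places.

Posterior odds ≈ 4.2384

Prior odds = 0.243/(1−0.243) = 0.32100.
Likelihood ratio for E1 = 0.69/0.27 = 2.5556.
Likelihood ratio for E2 = 0.93/0.18 = 5.1667.
Posterior odds = prior odds × LR₁ × LR₂ = 4.2384.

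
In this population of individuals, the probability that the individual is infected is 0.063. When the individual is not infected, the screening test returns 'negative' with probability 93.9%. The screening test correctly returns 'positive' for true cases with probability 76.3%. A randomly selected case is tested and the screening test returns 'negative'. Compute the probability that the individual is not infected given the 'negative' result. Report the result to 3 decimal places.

P(¬H | E) ≈ 0.983

Write H for 'the individual is infected'. Prior odds H:¬H = 0.063/0.937 = 0.067236. For the 'negative' outcome, the likelihood ratio is 0.237/0.939 = 0.25240.
Posterior odds = 0.067236 × 0.25240 = 0.016970, so P(H|E) = 0.016970/(1+0.016970) = 0.017. Then P(¬H|E) = 1 − 0.017 = 0.983.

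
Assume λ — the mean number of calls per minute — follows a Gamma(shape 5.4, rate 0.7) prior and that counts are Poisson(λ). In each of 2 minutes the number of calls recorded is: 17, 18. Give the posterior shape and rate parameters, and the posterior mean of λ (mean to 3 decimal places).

Posterior: Gamma(shape=40.4, rate=2.7); mean ≈ 14.963

The Poisson likelihood adds the total count to the shape and the number of exposure periods to the rate. Here ∑xᵢ = 35 and n = 2, so shape 5.4→40.4 and rate 0.7→2.7.
Posterior mean = shape/rate = 40.4/2.7 = 14.963.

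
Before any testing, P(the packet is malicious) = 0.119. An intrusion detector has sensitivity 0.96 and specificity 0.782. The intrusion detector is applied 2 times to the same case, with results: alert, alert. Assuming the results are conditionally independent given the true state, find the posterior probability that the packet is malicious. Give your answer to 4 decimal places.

With H the event that the packet is malicious, the joint likelihood of the observed sequence is P(data|H) = 0.96·0.96 = 0.92160 and P(data|¬H) = 0.218·0.218 = 0.047524.
Bayes: P(H|data) = 0.119·0.92160 / (0.119·0.92160 + 0.881·0.047524) = 0.10967/0.15154 = 0.7237.

Posterior P(H) ≈ 0.7237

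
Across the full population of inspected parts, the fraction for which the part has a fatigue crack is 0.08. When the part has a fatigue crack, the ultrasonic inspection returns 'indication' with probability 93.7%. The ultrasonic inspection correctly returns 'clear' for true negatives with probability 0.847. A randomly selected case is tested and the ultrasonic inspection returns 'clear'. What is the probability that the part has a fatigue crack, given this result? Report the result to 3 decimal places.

P(H | E) ≈ 0.006

Write H for 'the part has a fatigue crack'. Prior odds H:¬H = 0.08/0.92 = 0.086957. For the 'clear' outcome, the likelihood ratio is 0.063/0.847 = 0.074380.
Posterior odds = 0.086957 × 0.074380 = 0.0064678, so P(H|E) = 0.0064678/(1+0.0064678) = 0.006.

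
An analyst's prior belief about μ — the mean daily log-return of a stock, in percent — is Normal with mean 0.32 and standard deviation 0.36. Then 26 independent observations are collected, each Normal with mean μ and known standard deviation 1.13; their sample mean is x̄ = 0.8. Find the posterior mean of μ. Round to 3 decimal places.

With known σ, the Normal prior is conjugate. Weight on the data is w = (n/σ²)/(n/σ² + 1/τ₀²) = 20.3618/(20.3618+7.71605) = 0.72519.
Posterior mean = w·x̄ + (1−w)·μ₀ = 0.72519·0.8 + 0.27481·0.32 = 0.668.

Posterior mean ≈ 0.668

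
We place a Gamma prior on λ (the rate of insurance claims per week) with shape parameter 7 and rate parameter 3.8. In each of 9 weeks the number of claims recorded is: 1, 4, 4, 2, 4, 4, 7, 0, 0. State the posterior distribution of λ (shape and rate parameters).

Posterior: Gamma(shape=33, rate=12.8)

Total count ∑xᵢ = 26 over n = 9 weeks.
Gamma is conjugate to the Poisson likelihood: posterior is Gamma(shape = 7+26 = 33, rate = 3.8+9 = 12.8).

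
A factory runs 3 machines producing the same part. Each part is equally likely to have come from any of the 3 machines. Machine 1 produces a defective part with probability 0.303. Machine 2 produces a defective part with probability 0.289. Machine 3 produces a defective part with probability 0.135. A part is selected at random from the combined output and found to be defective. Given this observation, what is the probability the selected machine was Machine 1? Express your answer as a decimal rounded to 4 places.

Posterior probability ≈ 0.4168

Tabulate prior·likelihood by source: [1] prior 0.333333, lik 0.303, product 0.1010; [2] prior 0.333333, lik 0.289, product 0.09633; [3] prior 0.333333, lik 0.135, product 0.04500.
Normalizing constant = 0.24233; the posterior for Machine 1 is its product over the sum, 0.1010/0.24233 = 0.4168.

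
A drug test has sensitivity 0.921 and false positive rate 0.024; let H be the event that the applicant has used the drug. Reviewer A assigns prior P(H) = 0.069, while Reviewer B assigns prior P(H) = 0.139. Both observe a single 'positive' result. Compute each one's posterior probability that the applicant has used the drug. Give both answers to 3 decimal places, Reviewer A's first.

P('+'|H) = 0.921, P('+'|¬H) = 0.024.
Reviewer A: numerator 0.921·0.069 = 0.063549; evidence = 0.063549+0.024·0.931 = 0.085893; posterior = 0.740.
Reviewer B: numerator 0.921·0.139 = 0.12802; evidence = 0.12802+0.024·0.861 = 0.14868; posterior = 0.861.

Reviewer A: 0.740; Reviewer B: 0.861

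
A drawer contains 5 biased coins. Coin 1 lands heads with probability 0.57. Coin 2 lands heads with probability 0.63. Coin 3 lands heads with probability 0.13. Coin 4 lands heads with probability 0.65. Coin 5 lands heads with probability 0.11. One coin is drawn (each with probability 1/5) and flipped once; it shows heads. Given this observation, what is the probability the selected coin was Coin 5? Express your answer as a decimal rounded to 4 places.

P(heads|C1) = 0.57; P(heads|C2) = 0.63; P(heads|C3) = 0.13; P(heads|C4) = 0.65; P(heads|C5) = 0.11.
Prior × likelihood for each source: 0.2·0.57=0.1140, 0.2·0.63=0.1260, 0.2·0.13=0.02600, 0.2·0.65=0.1300, 0.2·0.11=0.02200. Summing gives P(heads) = 0.41800.
P(Coin 5 | heads) = 0.02200 / 0.41800 = 0.0526.

Posterior probability ≈ 0.0526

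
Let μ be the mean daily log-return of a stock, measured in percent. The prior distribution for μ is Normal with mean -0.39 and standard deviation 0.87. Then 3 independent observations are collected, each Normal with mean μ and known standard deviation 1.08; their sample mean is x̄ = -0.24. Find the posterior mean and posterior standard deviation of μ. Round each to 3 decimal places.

Posterior mean ≈ -0.291; posterior SD ≈ 0.507

With known σ, the Normal prior is conjugate. Weight on the data is w = (n/σ²)/(n/σ² + 1/τ₀²) = 2.57202/(2.57202+1.32118) = 0.66064.
Posterior mean = w·x̄ + (1−w)·μ₀ = 0.66064·-0.24 + 0.33936·-0.39 = -0.291. Posterior variance = 1/(2.57202+1.32118) = 0.256858, so SD = 0.507.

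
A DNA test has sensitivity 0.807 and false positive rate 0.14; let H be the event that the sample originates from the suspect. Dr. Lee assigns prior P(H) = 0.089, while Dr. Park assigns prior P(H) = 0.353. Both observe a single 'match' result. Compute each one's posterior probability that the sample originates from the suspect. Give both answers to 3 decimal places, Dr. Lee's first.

P('+'|H) = 0.807, P('+'|¬H) = 0.14.
Dr. Lee: numerator 0.807·0.089 = 0.071823; evidence = 0.071823+0.14·0.911 = 0.19936; posterior = 0.360.
Dr. Park: numerator 0.807·0.353 = 0.28487; evidence = 0.28487+0.14·0.647 = 0.37545; posterior = 0.759.

Dr. Lee: 0.360; Dr. Park: 0.759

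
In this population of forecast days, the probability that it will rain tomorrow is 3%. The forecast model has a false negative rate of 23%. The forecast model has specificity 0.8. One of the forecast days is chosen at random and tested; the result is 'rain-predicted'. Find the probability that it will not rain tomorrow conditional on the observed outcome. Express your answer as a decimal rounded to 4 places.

Let H be the event that it will rain tomorrow. P(H) = 0.03, so P(¬H) = 0.97. With E the 'rain-predicted' result, P(E|H) = 0.77 and P(E|¬H) = 0.2.
P(E) = 0.77·0.03 + 0.2·0.97 = 0.023100 + 0.19400 = 0.21710.
By Bayes' theorem, P(H|E) = 0.023100 / 0.21710 = 0.1064. Hence P(¬H|E) = 1 − 0.1064 = 0.8936.

P(¬H | E) ≈ 0.8936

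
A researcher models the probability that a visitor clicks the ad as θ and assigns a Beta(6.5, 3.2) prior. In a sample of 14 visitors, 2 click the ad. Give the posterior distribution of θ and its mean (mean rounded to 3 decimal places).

Posterior: Beta(8.5, 15.2); mean ≈ 0.359

The binomial likelihood is conjugate to the Beta prior: with 2 successes and 12 failures, the posterior is Beta(6.5+2, 3.2+12) = Beta(8.5, 15.2).
E[θ | data] = 8.5/(8.5+15.2) = 0.359.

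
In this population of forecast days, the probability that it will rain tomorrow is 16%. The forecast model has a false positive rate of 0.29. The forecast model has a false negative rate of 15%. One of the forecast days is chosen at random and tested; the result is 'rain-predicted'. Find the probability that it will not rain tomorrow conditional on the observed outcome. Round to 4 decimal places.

P(¬H | E) ≈ 0.6417

Let H be the event that it will rain tomorrow. P(H) = 0.16, so P(¬H) = 0.84. With E the 'rain-predicted' result, P(E|H) = 0.85 and P(E|¬H) = 0.29.
P(E) = 0.85·0.16 + 0.29·0.84 = 0.13600 + 0.24360 = 0.37960.
By Bayes' theorem, P(H|E) = 0.13600 / 0.37960 = 0.3583. Hence P(¬H|E) = 1 − 0.3583 = 0.6417.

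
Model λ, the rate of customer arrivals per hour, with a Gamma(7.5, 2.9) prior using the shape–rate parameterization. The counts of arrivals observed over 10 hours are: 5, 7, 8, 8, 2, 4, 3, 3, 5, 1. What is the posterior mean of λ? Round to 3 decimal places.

Posterior mean ≈ 4.147

Total count ∑xᵢ = 46 over n = 10 hours.
Gamma is conjugate to the Poisson likelihood: posterior is Gamma(shape = 7.5+46 = 53.5, rate = 2.9+10 = 12.9).
Posterior mean = shape/rate = 53.5/12.9 = 4.147.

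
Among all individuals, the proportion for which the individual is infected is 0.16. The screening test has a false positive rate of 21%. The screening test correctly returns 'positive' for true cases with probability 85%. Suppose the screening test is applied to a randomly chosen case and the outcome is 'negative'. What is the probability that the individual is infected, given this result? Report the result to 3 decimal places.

P(H | E) ≈ 0.035

Let H be the event that the individual is infected. P(H) = 0.16, so P(¬H) = 0.84. With E the 'negative' result, P(E|H) = 0.15 and P(E|¬H) = 0.79.
P(E) = 0.15·0.16 + 0.79·0.84 = 0.024000 + 0.66360 = 0.68760.
By Bayes' theorem, P(H|E) = 0.024000 / 0.68760 = 0.035.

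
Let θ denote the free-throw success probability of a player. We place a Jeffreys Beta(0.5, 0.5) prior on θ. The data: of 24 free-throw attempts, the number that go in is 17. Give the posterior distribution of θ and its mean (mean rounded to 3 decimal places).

Observing 17 successes and 7 failures updates Beta(0.5, 0.5) by adding the success and failure counts to the two shape parameters: α = 0.5+17 = 17.5, β = 0.5+7 = 7.5.
E[θ | data] = 17.5/(17.5+7.5) = 0.700.

Posterior: Beta(17.5, 7.5); mean ≈ 0.700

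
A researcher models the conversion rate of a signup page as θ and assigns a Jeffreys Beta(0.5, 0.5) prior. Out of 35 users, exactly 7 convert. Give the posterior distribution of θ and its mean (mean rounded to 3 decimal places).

Observing 7 successes and 28 failures updates Beta(0.5, 0.5) by adding the success and failure counts to the two shape parameters: α = 0.5+7 = 7.5, β = 0.5+28 = 28.5.
Posterior mean = α/(α+β) = 7.5/36 = 0.208.

Posterior: Beta(7.5, 28.5); mean ≈ 0.208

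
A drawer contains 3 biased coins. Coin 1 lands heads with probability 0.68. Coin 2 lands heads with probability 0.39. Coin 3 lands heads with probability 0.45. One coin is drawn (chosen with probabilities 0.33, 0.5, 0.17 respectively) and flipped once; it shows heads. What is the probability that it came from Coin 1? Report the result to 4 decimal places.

P(heads|C1) = 0.68; P(heads|C2) = 0.39; P(heads|C3) = 0.45.
Prior × likelihood for each source: 0.33·0.68=0.2244, 0.5·0.39=0.1950, 0.17·0.45=0.07650. Summing gives P(heads) = 0.49590.
P(Coin 1 | heads) = 0.2244 / 0.49590 = 0.4525.

Posterior probability ≈ 0.4525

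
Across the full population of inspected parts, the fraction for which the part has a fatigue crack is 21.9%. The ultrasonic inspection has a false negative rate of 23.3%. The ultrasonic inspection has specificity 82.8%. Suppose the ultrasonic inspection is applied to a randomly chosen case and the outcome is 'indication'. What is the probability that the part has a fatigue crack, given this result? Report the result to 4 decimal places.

P(H | E) ≈ 0.5556

Write H for 'the part has a fatigue crack'. Prior odds H:¬H = 0.219/0.781 = 0.28041. For the 'indication' outcome, the likelihood ratio is 0.767/0.172 = 4.4593.
Posterior odds = 0.28041 × 4.4593 = 1.2504, so P(H|E) = 1.2504/(1+1.2504) = 0.5556.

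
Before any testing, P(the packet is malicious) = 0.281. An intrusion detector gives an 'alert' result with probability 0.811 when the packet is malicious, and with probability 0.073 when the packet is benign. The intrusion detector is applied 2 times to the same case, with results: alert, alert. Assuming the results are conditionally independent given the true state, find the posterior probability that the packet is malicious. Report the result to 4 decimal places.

Let H be the event that the packet is malicious; start with P(H) = 0.281. P('alert'|H) = 0.811, P('alert'|¬H) = 0.073.
Update on result 1 ('alert'): P(H) ← 0.811·0.2810 / (0.811·0.2810 + 0.073·0.7190) = 0.22789/0.28038 = 0.8128.
Update on result 2 ('alert'): P(H) ← 0.811·0.8128 / (0.811·0.8128 + 0.073·0.1872) = 0.65918/0.67285 = 0.9797.

Posterior P(H) ≈ 0.9797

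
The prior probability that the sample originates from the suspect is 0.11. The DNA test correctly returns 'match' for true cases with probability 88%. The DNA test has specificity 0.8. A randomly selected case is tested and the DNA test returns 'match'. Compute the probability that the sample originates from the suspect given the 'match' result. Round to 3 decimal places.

P(H | E) ≈ 0.352

Write H for 'the sample originates from the suspect'. Prior odds H:¬H = 0.11/0.89 = 0.12360. For the 'match' outcome, the likelihood ratio is 0.88/0.2 = 4.4000.
Posterior odds = 0.12360 × 4.4000 = 0.54382, so P(H|E) = 0.54382/(1+0.54382) = 0.352.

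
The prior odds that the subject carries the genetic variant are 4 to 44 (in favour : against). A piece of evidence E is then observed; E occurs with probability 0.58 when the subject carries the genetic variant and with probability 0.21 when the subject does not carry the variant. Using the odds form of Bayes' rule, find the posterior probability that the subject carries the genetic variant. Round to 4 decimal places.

Posterior probability ≈ 0.2007

Prior odds = 4/44 = 0.090909.
Likelihood ratio for E = 0.58/0.21 = 2.7619.
Posterior odds = prior odds × LR = 0.25108.
Posterior probability = odds/(1+odds) = 0.25108/1.2511 = 0.2007.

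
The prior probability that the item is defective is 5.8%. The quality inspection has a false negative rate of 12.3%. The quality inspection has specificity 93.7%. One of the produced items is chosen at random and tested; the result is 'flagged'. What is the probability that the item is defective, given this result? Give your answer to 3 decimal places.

P(H | E) ≈ 0.462

Write H for 'the item is defective'. Prior odds H:¬H = 0.058/0.942 = 0.061571. For the 'flagged' outcome, the likelihood ratio is 0.877/0.063 = 13.921.
Posterior odds = 0.061571 × 13.921 = 0.85711, so P(H|E) = 0.85711/(1+0.85711) = 0.462.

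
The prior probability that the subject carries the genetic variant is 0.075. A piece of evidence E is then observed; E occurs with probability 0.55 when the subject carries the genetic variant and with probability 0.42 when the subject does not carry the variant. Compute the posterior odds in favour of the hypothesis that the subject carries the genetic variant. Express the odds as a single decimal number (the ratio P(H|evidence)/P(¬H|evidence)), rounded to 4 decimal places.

Posterior odds ≈ 0.1062

Prior odds = 0.075/(1−0.075) = 0.081081. In log-odds, ln(0.081081) = -2.5123.
Add log likelihood ratio: ln(1.3095) = 0.26966.
Posterior log-odds = -2.2426, so posterior odds = exp(-2.2426) = 0.10618.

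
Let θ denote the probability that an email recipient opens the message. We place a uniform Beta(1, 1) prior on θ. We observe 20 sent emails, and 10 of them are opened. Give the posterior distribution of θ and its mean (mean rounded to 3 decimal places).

Observing 10 successes and 10 failures updates Beta(1, 1) by adding the success and failure counts to the two shape parameters: α = 1+10 = 11, β = 1+10 = 11.
Posterior mean = α/(α+β) = 11/22 = 0.500.

Posterior: Beta(11, 11); mean ≈ 0.500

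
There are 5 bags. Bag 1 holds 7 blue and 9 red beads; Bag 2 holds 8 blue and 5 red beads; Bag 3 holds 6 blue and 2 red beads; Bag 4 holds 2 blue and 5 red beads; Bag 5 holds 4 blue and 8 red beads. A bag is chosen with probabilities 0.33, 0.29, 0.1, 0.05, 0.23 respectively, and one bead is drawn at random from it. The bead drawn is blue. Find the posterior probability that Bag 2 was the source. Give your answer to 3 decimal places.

P(blue|Bag 1) = 0.4375; P(blue|Bag 2) = 0.6154; P(blue|Bag 3) = 0.75; P(blue|Bag 4) = 0.2857; P(blue|Bag 5) = 0.3333.
Prior × likelihood for each source: 0.33·0.4375=0.1444, 0.29·0.6154=0.1785, 0.1·0.75=0.07500, 0.05·0.2857=0.01429, 0.23·0.3333=0.07667. Summing gives P(blue) = 0.48879.
P(Bag 2 | blue) = 0.1785 / 0.48879 = 0.365.

Posterior probability ≈ 0.365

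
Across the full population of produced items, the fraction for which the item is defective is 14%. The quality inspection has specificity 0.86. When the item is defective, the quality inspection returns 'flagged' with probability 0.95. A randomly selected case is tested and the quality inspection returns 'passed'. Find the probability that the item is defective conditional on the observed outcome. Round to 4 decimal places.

P(H | E) ≈ 0.0094

Let H be the event that the item is defective. P(H) = 0.14, so P(¬H) = 0.86. With E the 'passed' result, P(E|H) = 0.05 and P(E|¬H) = 0.86.
P(E) = 0.05·0.14 + 0.86·0.86 = 0.0070000 + 0.73960 = 0.74660.
By Bayes' theorem, P(H|E) = 0.0070000 / 0.74660 = 0.0094.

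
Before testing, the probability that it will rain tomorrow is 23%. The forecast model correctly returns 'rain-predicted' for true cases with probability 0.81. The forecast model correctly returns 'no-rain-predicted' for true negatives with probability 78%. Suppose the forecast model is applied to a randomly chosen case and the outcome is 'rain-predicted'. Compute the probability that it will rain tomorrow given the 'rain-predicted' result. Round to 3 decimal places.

P(H | E) ≈ 0.524

Write H for 'it will rain tomorrow'. Prior odds H:¬H = 0.23/0.77 = 0.29870. For the 'rain-predicted' outcome, the likelihood ratio is 0.81/0.22 = 3.6818.
Posterior odds = 0.29870 × 3.6818 = 1.0998, so P(H|E) = 1.0998/(1+1.0998) = 0.524.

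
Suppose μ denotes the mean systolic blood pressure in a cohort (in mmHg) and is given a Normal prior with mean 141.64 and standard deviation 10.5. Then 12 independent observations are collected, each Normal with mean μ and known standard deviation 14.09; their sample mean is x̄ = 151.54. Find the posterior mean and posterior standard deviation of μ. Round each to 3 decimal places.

Posterior mean ≈ 150.248; posterior SD ≈ 3.793

With known σ, the Normal prior is conjugate. Weight on the data is w = (n/σ²)/(n/σ² + 1/τ₀²) = 0.0604448/(0.0604448+0.00907029) = 0.86952.
Posterior mean = w·x̄ + (1−w)·μ₀ = 0.86952·151.54 + 0.13048·141.64 = 150.248. Posterior variance = 1/(0.0604448+0.00907029) = 14.3854, so SD = 3.793.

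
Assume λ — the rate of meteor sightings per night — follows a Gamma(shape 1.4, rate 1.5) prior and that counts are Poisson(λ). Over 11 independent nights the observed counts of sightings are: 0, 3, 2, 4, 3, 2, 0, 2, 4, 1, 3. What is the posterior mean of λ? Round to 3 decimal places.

Posterior mean ≈ 2.032

The Poisson likelihood adds the total count to the shape and the number of exposure periods to the rate. Here ∑xᵢ = 24 and n = 11, so shape 1.4→25.4 and rate 1.5→12.5.
Posterior mean = shape/rate = 25.4/12.5 = 2.032.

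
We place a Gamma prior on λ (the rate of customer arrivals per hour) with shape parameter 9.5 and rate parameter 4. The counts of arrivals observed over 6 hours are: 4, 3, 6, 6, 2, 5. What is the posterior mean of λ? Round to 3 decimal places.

The Poisson likelihood adds the total count to the shape and the number of exposure periods to the rate. Here ∑xᵢ = 26 and n = 6, so shape 9.5→35.5 and rate 4→10.
E[λ | data] = 35.5/10 = 3.550.

Posterior mean ≈ 3.550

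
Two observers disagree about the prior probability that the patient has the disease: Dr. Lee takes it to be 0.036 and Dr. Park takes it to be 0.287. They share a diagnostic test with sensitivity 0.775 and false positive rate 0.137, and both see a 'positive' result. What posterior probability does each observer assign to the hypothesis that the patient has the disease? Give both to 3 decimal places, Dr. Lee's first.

Dr. Lee: 0.174; Dr. Park: 0.695

The likelihood ratio for a 'positive' result is 0.775/0.137 = 5.6569.
Dr. Lee: prior odds 0.036/0.964 = 0.037344; posterior odds 0.21125; posterior probability 0.174.
Dr. Park: prior odds 0.287/0.713 = 0.40252; posterior odds 2.2771; posterior probability 0.695.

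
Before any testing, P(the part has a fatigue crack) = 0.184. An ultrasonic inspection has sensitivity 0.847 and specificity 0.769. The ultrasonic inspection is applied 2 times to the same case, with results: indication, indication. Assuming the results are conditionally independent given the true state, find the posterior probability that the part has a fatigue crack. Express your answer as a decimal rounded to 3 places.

Posterior P(H) ≈ 0.752

With H the event that the part has a fatigue crack, the joint likelihood of the observed sequence is P(data|H) = 0.847·0.847 = 0.71741 and P(data|¬H) = 0.231·0.231 = 0.053361.
Bayes: P(H|data) = 0.184·0.71741 / (0.184·0.71741 + 0.816·0.053361) = 0.13200/0.17555 = 0.7520.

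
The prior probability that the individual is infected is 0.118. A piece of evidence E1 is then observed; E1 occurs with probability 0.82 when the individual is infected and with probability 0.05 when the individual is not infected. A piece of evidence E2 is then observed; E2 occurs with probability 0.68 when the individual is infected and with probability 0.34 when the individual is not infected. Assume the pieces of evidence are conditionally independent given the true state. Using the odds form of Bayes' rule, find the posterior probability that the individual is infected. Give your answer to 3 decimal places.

Prior odds = 0.118/(1−0.118) = 0.13379.
Likelihood ratio for E1 = 0.82/0.05 = 16.400.
Likelihood ratio for E2 = 0.68/0.34 = 2.0000.
Posterior odds = prior odds × LR₁ × LR₂ = 4.3882.
Posterior probability = odds/(1+odds) = 4.3882/5.3882 = 0.814.

Posterior probability ≈ 0.814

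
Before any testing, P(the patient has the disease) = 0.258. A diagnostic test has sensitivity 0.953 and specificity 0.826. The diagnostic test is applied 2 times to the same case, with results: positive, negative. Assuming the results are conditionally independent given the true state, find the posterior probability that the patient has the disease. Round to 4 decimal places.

With H the event that the patient has the disease, the joint likelihood of the observed sequence is P(data|H) = 0.953·0.047 = 0.044791 and P(data|¬H) = 0.174·0.826 = 0.14372.
Bayes: P(H|data) = 0.258·0.044791 / (0.258·0.044791 + 0.742·0.14372) = 0.011556/0.11820 = 0.0978.

Posterior P(H) ≈ 0.0978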